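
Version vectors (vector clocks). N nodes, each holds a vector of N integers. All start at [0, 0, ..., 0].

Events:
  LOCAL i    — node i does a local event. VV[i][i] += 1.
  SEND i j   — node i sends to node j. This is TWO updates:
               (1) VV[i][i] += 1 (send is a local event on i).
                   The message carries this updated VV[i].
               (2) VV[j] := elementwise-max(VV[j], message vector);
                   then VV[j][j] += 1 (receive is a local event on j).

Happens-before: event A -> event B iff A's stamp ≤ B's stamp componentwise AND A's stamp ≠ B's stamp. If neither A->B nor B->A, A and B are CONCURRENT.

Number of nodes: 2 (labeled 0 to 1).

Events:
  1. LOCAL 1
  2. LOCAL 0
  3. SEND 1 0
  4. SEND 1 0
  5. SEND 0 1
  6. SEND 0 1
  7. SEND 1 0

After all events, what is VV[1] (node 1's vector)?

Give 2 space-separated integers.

Initial: VV[0]=[0, 0]
Initial: VV[1]=[0, 0]
Event 1: LOCAL 1: VV[1][1]++ -> VV[1]=[0, 1]
Event 2: LOCAL 0: VV[0][0]++ -> VV[0]=[1, 0]
Event 3: SEND 1->0: VV[1][1]++ -> VV[1]=[0, 2], msg_vec=[0, 2]; VV[0]=max(VV[0],msg_vec) then VV[0][0]++ -> VV[0]=[2, 2]
Event 4: SEND 1->0: VV[1][1]++ -> VV[1]=[0, 3], msg_vec=[0, 3]; VV[0]=max(VV[0],msg_vec) then VV[0][0]++ -> VV[0]=[3, 3]
Event 5: SEND 0->1: VV[0][0]++ -> VV[0]=[4, 3], msg_vec=[4, 3]; VV[1]=max(VV[1],msg_vec) then VV[1][1]++ -> VV[1]=[4, 4]
Event 6: SEND 0->1: VV[0][0]++ -> VV[0]=[5, 3], msg_vec=[5, 3]; VV[1]=max(VV[1],msg_vec) then VV[1][1]++ -> VV[1]=[5, 5]
Event 7: SEND 1->0: VV[1][1]++ -> VV[1]=[5, 6], msg_vec=[5, 6]; VV[0]=max(VV[0],msg_vec) then VV[0][0]++ -> VV[0]=[6, 6]
Final vectors: VV[0]=[6, 6]; VV[1]=[5, 6]

Answer: 5 6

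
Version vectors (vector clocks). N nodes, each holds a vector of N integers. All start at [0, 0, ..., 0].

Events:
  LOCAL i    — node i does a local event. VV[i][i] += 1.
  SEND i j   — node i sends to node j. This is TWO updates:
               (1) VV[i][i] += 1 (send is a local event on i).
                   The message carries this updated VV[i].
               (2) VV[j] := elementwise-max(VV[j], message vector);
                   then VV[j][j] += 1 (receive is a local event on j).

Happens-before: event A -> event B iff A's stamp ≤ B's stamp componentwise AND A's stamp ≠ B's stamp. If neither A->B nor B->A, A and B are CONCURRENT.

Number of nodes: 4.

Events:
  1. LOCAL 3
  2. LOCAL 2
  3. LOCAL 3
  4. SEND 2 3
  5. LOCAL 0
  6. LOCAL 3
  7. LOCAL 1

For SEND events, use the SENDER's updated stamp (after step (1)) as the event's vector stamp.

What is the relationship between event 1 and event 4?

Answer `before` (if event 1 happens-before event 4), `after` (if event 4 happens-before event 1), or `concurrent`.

Answer: concurrent

Derivation:
Initial: VV[0]=[0, 0, 0, 0]
Initial: VV[1]=[0, 0, 0, 0]
Initial: VV[2]=[0, 0, 0, 0]
Initial: VV[3]=[0, 0, 0, 0]
Event 1: LOCAL 3: VV[3][3]++ -> VV[3]=[0, 0, 0, 1]
Event 2: LOCAL 2: VV[2][2]++ -> VV[2]=[0, 0, 1, 0]
Event 3: LOCAL 3: VV[3][3]++ -> VV[3]=[0, 0, 0, 2]
Event 4: SEND 2->3: VV[2][2]++ -> VV[2]=[0, 0, 2, 0], msg_vec=[0, 0, 2, 0]; VV[3]=max(VV[3],msg_vec) then VV[3][3]++ -> VV[3]=[0, 0, 2, 3]
Event 5: LOCAL 0: VV[0][0]++ -> VV[0]=[1, 0, 0, 0]
Event 6: LOCAL 3: VV[3][3]++ -> VV[3]=[0, 0, 2, 4]
Event 7: LOCAL 1: VV[1][1]++ -> VV[1]=[0, 1, 0, 0]
Event 1 stamp: [0, 0, 0, 1]
Event 4 stamp: [0, 0, 2, 0]
[0, 0, 0, 1] <= [0, 0, 2, 0]? False
[0, 0, 2, 0] <= [0, 0, 0, 1]? False
Relation: concurrent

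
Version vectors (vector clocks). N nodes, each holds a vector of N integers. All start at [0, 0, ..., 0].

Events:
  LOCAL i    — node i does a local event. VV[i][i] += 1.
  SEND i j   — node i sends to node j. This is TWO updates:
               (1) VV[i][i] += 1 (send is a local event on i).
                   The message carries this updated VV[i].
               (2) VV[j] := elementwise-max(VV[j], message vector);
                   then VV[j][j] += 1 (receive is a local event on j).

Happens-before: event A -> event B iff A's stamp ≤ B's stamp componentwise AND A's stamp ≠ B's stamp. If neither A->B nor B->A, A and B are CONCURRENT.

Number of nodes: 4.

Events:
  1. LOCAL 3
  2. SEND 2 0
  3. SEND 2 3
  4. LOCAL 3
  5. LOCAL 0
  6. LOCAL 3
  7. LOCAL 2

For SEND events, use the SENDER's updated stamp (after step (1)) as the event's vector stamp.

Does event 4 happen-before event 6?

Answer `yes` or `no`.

Initial: VV[0]=[0, 0, 0, 0]
Initial: VV[1]=[0, 0, 0, 0]
Initial: VV[2]=[0, 0, 0, 0]
Initial: VV[3]=[0, 0, 0, 0]
Event 1: LOCAL 3: VV[3][3]++ -> VV[3]=[0, 0, 0, 1]
Event 2: SEND 2->0: VV[2][2]++ -> VV[2]=[0, 0, 1, 0], msg_vec=[0, 0, 1, 0]; VV[0]=max(VV[0],msg_vec) then VV[0][0]++ -> VV[0]=[1, 0, 1, 0]
Event 3: SEND 2->3: VV[2][2]++ -> VV[2]=[0, 0, 2, 0], msg_vec=[0, 0, 2, 0]; VV[3]=max(VV[3],msg_vec) then VV[3][3]++ -> VV[3]=[0, 0, 2, 2]
Event 4: LOCAL 3: VV[3][3]++ -> VV[3]=[0, 0, 2, 3]
Event 5: LOCAL 0: VV[0][0]++ -> VV[0]=[2, 0, 1, 0]
Event 6: LOCAL 3: VV[3][3]++ -> VV[3]=[0, 0, 2, 4]
Event 7: LOCAL 2: VV[2][2]++ -> VV[2]=[0, 0, 3, 0]
Event 4 stamp: [0, 0, 2, 3]
Event 6 stamp: [0, 0, 2, 4]
[0, 0, 2, 3] <= [0, 0, 2, 4]? True. Equal? False. Happens-before: True

Answer: yes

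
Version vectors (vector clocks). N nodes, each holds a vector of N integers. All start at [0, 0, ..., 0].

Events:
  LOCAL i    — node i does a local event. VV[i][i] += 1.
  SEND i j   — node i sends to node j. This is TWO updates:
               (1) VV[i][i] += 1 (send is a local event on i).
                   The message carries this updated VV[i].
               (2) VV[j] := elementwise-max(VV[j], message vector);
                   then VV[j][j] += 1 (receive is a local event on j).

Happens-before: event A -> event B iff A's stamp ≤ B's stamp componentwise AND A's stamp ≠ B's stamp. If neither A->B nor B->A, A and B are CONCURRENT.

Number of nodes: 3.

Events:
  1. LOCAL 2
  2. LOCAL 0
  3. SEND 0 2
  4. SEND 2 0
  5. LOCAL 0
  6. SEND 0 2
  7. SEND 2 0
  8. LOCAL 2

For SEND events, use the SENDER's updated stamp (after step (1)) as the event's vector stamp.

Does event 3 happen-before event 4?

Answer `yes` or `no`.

Answer: yes

Derivation:
Initial: VV[0]=[0, 0, 0]
Initial: VV[1]=[0, 0, 0]
Initial: VV[2]=[0, 0, 0]
Event 1: LOCAL 2: VV[2][2]++ -> VV[2]=[0, 0, 1]
Event 2: LOCAL 0: VV[0][0]++ -> VV[0]=[1, 0, 0]
Event 3: SEND 0->2: VV[0][0]++ -> VV[0]=[2, 0, 0], msg_vec=[2, 0, 0]; VV[2]=max(VV[2],msg_vec) then VV[2][2]++ -> VV[2]=[2, 0, 2]
Event 4: SEND 2->0: VV[2][2]++ -> VV[2]=[2, 0, 3], msg_vec=[2, 0, 3]; VV[0]=max(VV[0],msg_vec) then VV[0][0]++ -> VV[0]=[3, 0, 3]
Event 5: LOCAL 0: VV[0][0]++ -> VV[0]=[4, 0, 3]
Event 6: SEND 0->2: VV[0][0]++ -> VV[0]=[5, 0, 3], msg_vec=[5, 0, 3]; VV[2]=max(VV[2],msg_vec) then VV[2][2]++ -> VV[2]=[5, 0, 4]
Event 7: SEND 2->0: VV[2][2]++ -> VV[2]=[5, 0, 5], msg_vec=[5, 0, 5]; VV[0]=max(VV[0],msg_vec) then VV[0][0]++ -> VV[0]=[6, 0, 5]
Event 8: LOCAL 2: VV[2][2]++ -> VV[2]=[5, 0, 6]
Event 3 stamp: [2, 0, 0]
Event 4 stamp: [2, 0, 3]
[2, 0, 0] <= [2, 0, 3]? True. Equal? False. Happens-before: True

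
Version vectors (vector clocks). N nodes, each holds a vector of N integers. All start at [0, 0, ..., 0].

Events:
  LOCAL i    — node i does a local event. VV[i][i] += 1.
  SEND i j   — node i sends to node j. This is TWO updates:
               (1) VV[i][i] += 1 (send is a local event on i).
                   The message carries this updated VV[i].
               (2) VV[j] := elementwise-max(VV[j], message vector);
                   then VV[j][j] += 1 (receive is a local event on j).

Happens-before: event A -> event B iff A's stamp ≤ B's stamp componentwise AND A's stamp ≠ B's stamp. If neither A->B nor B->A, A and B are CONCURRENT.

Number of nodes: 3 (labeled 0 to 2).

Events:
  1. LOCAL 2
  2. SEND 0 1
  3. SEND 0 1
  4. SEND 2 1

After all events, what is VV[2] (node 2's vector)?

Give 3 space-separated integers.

Initial: VV[0]=[0, 0, 0]
Initial: VV[1]=[0, 0, 0]
Initial: VV[2]=[0, 0, 0]
Event 1: LOCAL 2: VV[2][2]++ -> VV[2]=[0, 0, 1]
Event 2: SEND 0->1: VV[0][0]++ -> VV[0]=[1, 0, 0], msg_vec=[1, 0, 0]; VV[1]=max(VV[1],msg_vec) then VV[1][1]++ -> VV[1]=[1, 1, 0]
Event 3: SEND 0->1: VV[0][0]++ -> VV[0]=[2, 0, 0], msg_vec=[2, 0, 0]; VV[1]=max(VV[1],msg_vec) then VV[1][1]++ -> VV[1]=[2, 2, 0]
Event 4: SEND 2->1: VV[2][2]++ -> VV[2]=[0, 0, 2], msg_vec=[0, 0, 2]; VV[1]=max(VV[1],msg_vec) then VV[1][1]++ -> VV[1]=[2, 3, 2]
Final vectors: VV[0]=[2, 0, 0]; VV[1]=[2, 3, 2]; VV[2]=[0, 0, 2]

Answer: 0 0 2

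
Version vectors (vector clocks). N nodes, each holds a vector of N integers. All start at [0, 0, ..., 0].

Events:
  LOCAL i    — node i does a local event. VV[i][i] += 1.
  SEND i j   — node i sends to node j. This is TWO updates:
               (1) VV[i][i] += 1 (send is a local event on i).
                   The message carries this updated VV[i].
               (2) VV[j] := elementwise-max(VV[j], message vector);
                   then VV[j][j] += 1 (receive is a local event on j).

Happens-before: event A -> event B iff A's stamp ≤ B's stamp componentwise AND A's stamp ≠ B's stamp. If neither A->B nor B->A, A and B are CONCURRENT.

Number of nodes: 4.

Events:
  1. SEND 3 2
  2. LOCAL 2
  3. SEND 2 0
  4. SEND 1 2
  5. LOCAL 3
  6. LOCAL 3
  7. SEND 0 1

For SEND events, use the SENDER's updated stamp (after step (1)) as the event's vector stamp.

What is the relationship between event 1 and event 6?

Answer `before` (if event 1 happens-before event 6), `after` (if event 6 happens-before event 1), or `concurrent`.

Answer: before

Derivation:
Initial: VV[0]=[0, 0, 0, 0]
Initial: VV[1]=[0, 0, 0, 0]
Initial: VV[2]=[0, 0, 0, 0]
Initial: VV[3]=[0, 0, 0, 0]
Event 1: SEND 3->2: VV[3][3]++ -> VV[3]=[0, 0, 0, 1], msg_vec=[0, 0, 0, 1]; VV[2]=max(VV[2],msg_vec) then VV[2][2]++ -> VV[2]=[0, 0, 1, 1]
Event 2: LOCAL 2: VV[2][2]++ -> VV[2]=[0, 0, 2, 1]
Event 3: SEND 2->0: VV[2][2]++ -> VV[2]=[0, 0, 3, 1], msg_vec=[0, 0, 3, 1]; VV[0]=max(VV[0],msg_vec) then VV[0][0]++ -> VV[0]=[1, 0, 3, 1]
Event 4: SEND 1->2: VV[1][1]++ -> VV[1]=[0, 1, 0, 0], msg_vec=[0, 1, 0, 0]; VV[2]=max(VV[2],msg_vec) then VV[2][2]++ -> VV[2]=[0, 1, 4, 1]
Event 5: LOCAL 3: VV[3][3]++ -> VV[3]=[0, 0, 0, 2]
Event 6: LOCAL 3: VV[3][3]++ -> VV[3]=[0, 0, 0, 3]
Event 7: SEND 0->1: VV[0][0]++ -> VV[0]=[2, 0, 3, 1], msg_vec=[2, 0, 3, 1]; VV[1]=max(VV[1],msg_vec) then VV[1][1]++ -> VV[1]=[2, 2, 3, 1]
Event 1 stamp: [0, 0, 0, 1]
Event 6 stamp: [0, 0, 0, 3]
[0, 0, 0, 1] <= [0, 0, 0, 3]? True
[0, 0, 0, 3] <= [0, 0, 0, 1]? False
Relation: before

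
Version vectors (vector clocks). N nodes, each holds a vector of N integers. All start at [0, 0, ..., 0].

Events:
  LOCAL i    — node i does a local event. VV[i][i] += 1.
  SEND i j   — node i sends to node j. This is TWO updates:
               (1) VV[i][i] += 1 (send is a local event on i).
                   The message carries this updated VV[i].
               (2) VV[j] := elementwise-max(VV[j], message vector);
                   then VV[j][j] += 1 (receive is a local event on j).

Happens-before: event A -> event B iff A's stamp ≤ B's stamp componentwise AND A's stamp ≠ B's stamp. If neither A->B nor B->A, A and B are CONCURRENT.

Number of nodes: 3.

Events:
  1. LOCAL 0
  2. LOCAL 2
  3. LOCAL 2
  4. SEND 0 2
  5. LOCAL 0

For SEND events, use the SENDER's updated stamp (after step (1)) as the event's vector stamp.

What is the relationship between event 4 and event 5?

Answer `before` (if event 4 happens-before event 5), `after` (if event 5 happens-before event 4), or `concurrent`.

Initial: VV[0]=[0, 0, 0]
Initial: VV[1]=[0, 0, 0]
Initial: VV[2]=[0, 0, 0]
Event 1: LOCAL 0: VV[0][0]++ -> VV[0]=[1, 0, 0]
Event 2: LOCAL 2: VV[2][2]++ -> VV[2]=[0, 0, 1]
Event 3: LOCAL 2: VV[2][2]++ -> VV[2]=[0, 0, 2]
Event 4: SEND 0->2: VV[0][0]++ -> VV[0]=[2, 0, 0], msg_vec=[2, 0, 0]; VV[2]=max(VV[2],msg_vec) then VV[2][2]++ -> VV[2]=[2, 0, 3]
Event 5: LOCAL 0: VV[0][0]++ -> VV[0]=[3, 0, 0]
Event 4 stamp: [2, 0, 0]
Event 5 stamp: [3, 0, 0]
[2, 0, 0] <= [3, 0, 0]? True
[3, 0, 0] <= [2, 0, 0]? False
Relation: before

Answer: before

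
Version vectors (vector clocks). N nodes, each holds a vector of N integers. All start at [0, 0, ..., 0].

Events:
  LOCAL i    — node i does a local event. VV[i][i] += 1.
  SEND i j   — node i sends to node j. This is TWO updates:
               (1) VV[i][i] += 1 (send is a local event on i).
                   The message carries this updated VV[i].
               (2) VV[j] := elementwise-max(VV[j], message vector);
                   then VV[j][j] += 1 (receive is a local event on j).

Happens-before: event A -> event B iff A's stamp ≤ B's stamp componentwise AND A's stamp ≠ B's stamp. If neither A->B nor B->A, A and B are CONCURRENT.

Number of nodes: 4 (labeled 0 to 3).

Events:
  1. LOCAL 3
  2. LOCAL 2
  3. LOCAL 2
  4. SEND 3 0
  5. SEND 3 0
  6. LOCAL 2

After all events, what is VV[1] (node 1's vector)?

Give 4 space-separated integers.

Answer: 0 0 0 0

Derivation:
Initial: VV[0]=[0, 0, 0, 0]
Initial: VV[1]=[0, 0, 0, 0]
Initial: VV[2]=[0, 0, 0, 0]
Initial: VV[3]=[0, 0, 0, 0]
Event 1: LOCAL 3: VV[3][3]++ -> VV[3]=[0, 0, 0, 1]
Event 2: LOCAL 2: VV[2][2]++ -> VV[2]=[0, 0, 1, 0]
Event 3: LOCAL 2: VV[2][2]++ -> VV[2]=[0, 0, 2, 0]
Event 4: SEND 3->0: VV[3][3]++ -> VV[3]=[0, 0, 0, 2], msg_vec=[0, 0, 0, 2]; VV[0]=max(VV[0],msg_vec) then VV[0][0]++ -> VV[0]=[1, 0, 0, 2]
Event 5: SEND 3->0: VV[3][3]++ -> VV[3]=[0, 0, 0, 3], msg_vec=[0, 0, 0, 3]; VV[0]=max(VV[0],msg_vec) then VV[0][0]++ -> VV[0]=[2, 0, 0, 3]
Event 6: LOCAL 2: VV[2][2]++ -> VV[2]=[0, 0, 3, 0]
Final vectors: VV[0]=[2, 0, 0, 3]; VV[1]=[0, 0, 0, 0]; VV[2]=[0, 0, 3, 0]; VV[3]=[0, 0, 0, 3]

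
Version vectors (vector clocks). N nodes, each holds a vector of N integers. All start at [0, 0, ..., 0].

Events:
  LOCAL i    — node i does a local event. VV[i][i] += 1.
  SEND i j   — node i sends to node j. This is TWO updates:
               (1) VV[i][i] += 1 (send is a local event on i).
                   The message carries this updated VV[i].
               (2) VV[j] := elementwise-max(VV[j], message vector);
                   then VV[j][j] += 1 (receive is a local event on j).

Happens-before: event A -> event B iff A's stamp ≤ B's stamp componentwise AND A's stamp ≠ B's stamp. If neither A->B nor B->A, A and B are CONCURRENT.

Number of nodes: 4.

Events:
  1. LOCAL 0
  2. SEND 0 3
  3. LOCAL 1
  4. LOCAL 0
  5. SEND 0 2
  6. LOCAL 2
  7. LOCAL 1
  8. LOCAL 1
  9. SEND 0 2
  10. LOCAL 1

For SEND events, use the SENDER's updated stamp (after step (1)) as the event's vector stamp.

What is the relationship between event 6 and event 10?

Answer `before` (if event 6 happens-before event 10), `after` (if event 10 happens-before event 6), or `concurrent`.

Initial: VV[0]=[0, 0, 0, 0]
Initial: VV[1]=[0, 0, 0, 0]
Initial: VV[2]=[0, 0, 0, 0]
Initial: VV[3]=[0, 0, 0, 0]
Event 1: LOCAL 0: VV[0][0]++ -> VV[0]=[1, 0, 0, 0]
Event 2: SEND 0->3: VV[0][0]++ -> VV[0]=[2, 0, 0, 0], msg_vec=[2, 0, 0, 0]; VV[3]=max(VV[3],msg_vec) then VV[3][3]++ -> VV[3]=[2, 0, 0, 1]
Event 3: LOCAL 1: VV[1][1]++ -> VV[1]=[0, 1, 0, 0]
Event 4: LOCAL 0: VV[0][0]++ -> VV[0]=[3, 0, 0, 0]
Event 5: SEND 0->2: VV[0][0]++ -> VV[0]=[4, 0, 0, 0], msg_vec=[4, 0, 0, 0]; VV[2]=max(VV[2],msg_vec) then VV[2][2]++ -> VV[2]=[4, 0, 1, 0]
Event 6: LOCAL 2: VV[2][2]++ -> VV[2]=[4, 0, 2, 0]
Event 7: LOCAL 1: VV[1][1]++ -> VV[1]=[0, 2, 0, 0]
Event 8: LOCAL 1: VV[1][1]++ -> VV[1]=[0, 3, 0, 0]
Event 9: SEND 0->2: VV[0][0]++ -> VV[0]=[5, 0, 0, 0], msg_vec=[5, 0, 0, 0]; VV[2]=max(VV[2],msg_vec) then VV[2][2]++ -> VV[2]=[5, 0, 3, 0]
Event 10: LOCAL 1: VV[1][1]++ -> VV[1]=[0, 4, 0, 0]
Event 6 stamp: [4, 0, 2, 0]
Event 10 stamp: [0, 4, 0, 0]
[4, 0, 2, 0] <= [0, 4, 0, 0]? False
[0, 4, 0, 0] <= [4, 0, 2, 0]? False
Relation: concurrent

Answer: concurrent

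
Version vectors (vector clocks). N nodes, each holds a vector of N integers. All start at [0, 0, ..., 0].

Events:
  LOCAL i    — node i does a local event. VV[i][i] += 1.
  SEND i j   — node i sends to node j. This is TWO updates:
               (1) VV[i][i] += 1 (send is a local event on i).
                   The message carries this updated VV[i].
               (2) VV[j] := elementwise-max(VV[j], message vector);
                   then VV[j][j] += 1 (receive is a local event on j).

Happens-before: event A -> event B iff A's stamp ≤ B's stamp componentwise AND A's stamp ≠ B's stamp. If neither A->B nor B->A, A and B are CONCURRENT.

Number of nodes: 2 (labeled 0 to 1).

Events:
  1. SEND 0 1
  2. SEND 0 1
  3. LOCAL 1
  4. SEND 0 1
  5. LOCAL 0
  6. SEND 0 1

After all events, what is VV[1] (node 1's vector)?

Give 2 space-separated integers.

Initial: VV[0]=[0, 0]
Initial: VV[1]=[0, 0]
Event 1: SEND 0->1: VV[0][0]++ -> VV[0]=[1, 0], msg_vec=[1, 0]; VV[1]=max(VV[1],msg_vec) then VV[1][1]++ -> VV[1]=[1, 1]
Event 2: SEND 0->1: VV[0][0]++ -> VV[0]=[2, 0], msg_vec=[2, 0]; VV[1]=max(VV[1],msg_vec) then VV[1][1]++ -> VV[1]=[2, 2]
Event 3: LOCAL 1: VV[1][1]++ -> VV[1]=[2, 3]
Event 4: SEND 0->1: VV[0][0]++ -> VV[0]=[3, 0], msg_vec=[3, 0]; VV[1]=max(VV[1],msg_vec) then VV[1][1]++ -> VV[1]=[3, 4]
Event 5: LOCAL 0: VV[0][0]++ -> VV[0]=[4, 0]
Event 6: SEND 0->1: VV[0][0]++ -> VV[0]=[5, 0], msg_vec=[5, 0]; VV[1]=max(VV[1],msg_vec) then VV[1][1]++ -> VV[1]=[5, 5]
Final vectors: VV[0]=[5, 0]; VV[1]=[5, 5]

Answer: 5 5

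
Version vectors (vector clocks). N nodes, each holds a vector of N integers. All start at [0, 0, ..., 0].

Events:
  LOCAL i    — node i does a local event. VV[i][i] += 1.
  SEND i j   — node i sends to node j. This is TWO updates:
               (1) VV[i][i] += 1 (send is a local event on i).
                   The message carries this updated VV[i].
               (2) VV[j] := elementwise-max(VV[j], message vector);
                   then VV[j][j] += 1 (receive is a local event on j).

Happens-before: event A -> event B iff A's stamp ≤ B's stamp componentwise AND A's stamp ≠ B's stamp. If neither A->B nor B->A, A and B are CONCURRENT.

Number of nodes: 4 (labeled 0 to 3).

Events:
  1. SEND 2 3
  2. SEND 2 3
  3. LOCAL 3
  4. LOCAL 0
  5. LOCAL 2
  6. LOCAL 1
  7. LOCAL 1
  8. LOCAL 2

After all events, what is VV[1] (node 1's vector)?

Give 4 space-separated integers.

Initial: VV[0]=[0, 0, 0, 0]
Initial: VV[1]=[0, 0, 0, 0]
Initial: VV[2]=[0, 0, 0, 0]
Initial: VV[3]=[0, 0, 0, 0]
Event 1: SEND 2->3: VV[2][2]++ -> VV[2]=[0, 0, 1, 0], msg_vec=[0, 0, 1, 0]; VV[3]=max(VV[3],msg_vec) then VV[3][3]++ -> VV[3]=[0, 0, 1, 1]
Event 2: SEND 2->3: VV[2][2]++ -> VV[2]=[0, 0, 2, 0], msg_vec=[0, 0, 2, 0]; VV[3]=max(VV[3],msg_vec) then VV[3][3]++ -> VV[3]=[0, 0, 2, 2]
Event 3: LOCAL 3: VV[3][3]++ -> VV[3]=[0, 0, 2, 3]
Event 4: LOCAL 0: VV[0][0]++ -> VV[0]=[1, 0, 0, 0]
Event 5: LOCAL 2: VV[2][2]++ -> VV[2]=[0, 0, 3, 0]
Event 6: LOCAL 1: VV[1][1]++ -> VV[1]=[0, 1, 0, 0]
Event 7: LOCAL 1: VV[1][1]++ -> VV[1]=[0, 2, 0, 0]
Event 8: LOCAL 2: VV[2][2]++ -> VV[2]=[0, 0, 4, 0]
Final vectors: VV[0]=[1, 0, 0, 0]; VV[1]=[0, 2, 0, 0]; VV[2]=[0, 0, 4, 0]; VV[3]=[0, 0, 2, 3]

Answer: 0 2 0 0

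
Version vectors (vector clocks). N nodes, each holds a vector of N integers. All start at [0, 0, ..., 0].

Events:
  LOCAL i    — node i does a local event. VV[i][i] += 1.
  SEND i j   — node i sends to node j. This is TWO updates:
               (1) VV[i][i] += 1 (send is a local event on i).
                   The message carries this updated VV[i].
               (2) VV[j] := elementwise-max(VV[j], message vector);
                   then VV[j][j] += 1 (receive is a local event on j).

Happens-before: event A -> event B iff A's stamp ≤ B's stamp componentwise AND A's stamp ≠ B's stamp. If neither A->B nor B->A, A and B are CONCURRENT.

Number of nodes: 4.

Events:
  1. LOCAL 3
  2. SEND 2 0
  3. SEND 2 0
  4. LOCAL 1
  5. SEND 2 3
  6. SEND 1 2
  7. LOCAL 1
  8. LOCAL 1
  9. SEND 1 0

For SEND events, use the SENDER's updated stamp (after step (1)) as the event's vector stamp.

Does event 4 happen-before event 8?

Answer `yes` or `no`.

Initial: VV[0]=[0, 0, 0, 0]
Initial: VV[1]=[0, 0, 0, 0]
Initial: VV[2]=[0, 0, 0, 0]
Initial: VV[3]=[0, 0, 0, 0]
Event 1: LOCAL 3: VV[3][3]++ -> VV[3]=[0, 0, 0, 1]
Event 2: SEND 2->0: VV[2][2]++ -> VV[2]=[0, 0, 1, 0], msg_vec=[0, 0, 1, 0]; VV[0]=max(VV[0],msg_vec) then VV[0][0]++ -> VV[0]=[1, 0, 1, 0]
Event 3: SEND 2->0: VV[2][2]++ -> VV[2]=[0, 0, 2, 0], msg_vec=[0, 0, 2, 0]; VV[0]=max(VV[0],msg_vec) then VV[0][0]++ -> VV[0]=[2, 0, 2, 0]
Event 4: LOCAL 1: VV[1][1]++ -> VV[1]=[0, 1, 0, 0]
Event 5: SEND 2->3: VV[2][2]++ -> VV[2]=[0, 0, 3, 0], msg_vec=[0, 0, 3, 0]; VV[3]=max(VV[3],msg_vec) then VV[3][3]++ -> VV[3]=[0, 0, 3, 2]
Event 6: SEND 1->2: VV[1][1]++ -> VV[1]=[0, 2, 0, 0], msg_vec=[0, 2, 0, 0]; VV[2]=max(VV[2],msg_vec) then VV[2][2]++ -> VV[2]=[0, 2, 4, 0]
Event 7: LOCAL 1: VV[1][1]++ -> VV[1]=[0, 3, 0, 0]
Event 8: LOCAL 1: VV[1][1]++ -> VV[1]=[0, 4, 0, 0]
Event 9: SEND 1->0: VV[1][1]++ -> VV[1]=[0, 5, 0, 0], msg_vec=[0, 5, 0, 0]; VV[0]=max(VV[0],msg_vec) then VV[0][0]++ -> VV[0]=[3, 5, 2, 0]
Event 4 stamp: [0, 1, 0, 0]
Event 8 stamp: [0, 4, 0, 0]
[0, 1, 0, 0] <= [0, 4, 0, 0]? True. Equal? False. Happens-before: True

Answer: yes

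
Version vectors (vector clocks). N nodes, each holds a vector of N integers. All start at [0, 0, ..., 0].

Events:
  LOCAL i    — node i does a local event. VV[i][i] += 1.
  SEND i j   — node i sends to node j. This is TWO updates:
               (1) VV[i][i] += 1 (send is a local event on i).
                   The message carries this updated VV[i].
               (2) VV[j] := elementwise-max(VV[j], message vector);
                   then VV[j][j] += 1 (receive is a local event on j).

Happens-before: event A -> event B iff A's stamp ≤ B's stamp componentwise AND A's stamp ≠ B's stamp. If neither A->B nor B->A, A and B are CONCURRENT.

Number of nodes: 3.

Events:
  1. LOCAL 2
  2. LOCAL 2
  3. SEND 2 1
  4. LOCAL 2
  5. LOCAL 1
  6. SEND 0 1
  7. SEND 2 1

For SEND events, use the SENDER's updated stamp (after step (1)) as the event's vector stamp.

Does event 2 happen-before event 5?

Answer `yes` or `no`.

Answer: yes

Derivation:
Initial: VV[0]=[0, 0, 0]
Initial: VV[1]=[0, 0, 0]
Initial: VV[2]=[0, 0, 0]
Event 1: LOCAL 2: VV[2][2]++ -> VV[2]=[0, 0, 1]
Event 2: LOCAL 2: VV[2][2]++ -> VV[2]=[0, 0, 2]
Event 3: SEND 2->1: VV[2][2]++ -> VV[2]=[0, 0, 3], msg_vec=[0, 0, 3]; VV[1]=max(VV[1],msg_vec) then VV[1][1]++ -> VV[1]=[0, 1, 3]
Event 4: LOCAL 2: VV[2][2]++ -> VV[2]=[0, 0, 4]
Event 5: LOCAL 1: VV[1][1]++ -> VV[1]=[0, 2, 3]
Event 6: SEND 0->1: VV[0][0]++ -> VV[0]=[1, 0, 0], msg_vec=[1, 0, 0]; VV[1]=max(VV[1],msg_vec) then VV[1][1]++ -> VV[1]=[1, 3, 3]
Event 7: SEND 2->1: VV[2][2]++ -> VV[2]=[0, 0, 5], msg_vec=[0, 0, 5]; VV[1]=max(VV[1],msg_vec) then VV[1][1]++ -> VV[1]=[1, 4, 5]
Event 2 stamp: [0, 0, 2]
Event 5 stamp: [0, 2, 3]
[0, 0, 2] <= [0, 2, 3]? True. Equal? False. Happens-before: True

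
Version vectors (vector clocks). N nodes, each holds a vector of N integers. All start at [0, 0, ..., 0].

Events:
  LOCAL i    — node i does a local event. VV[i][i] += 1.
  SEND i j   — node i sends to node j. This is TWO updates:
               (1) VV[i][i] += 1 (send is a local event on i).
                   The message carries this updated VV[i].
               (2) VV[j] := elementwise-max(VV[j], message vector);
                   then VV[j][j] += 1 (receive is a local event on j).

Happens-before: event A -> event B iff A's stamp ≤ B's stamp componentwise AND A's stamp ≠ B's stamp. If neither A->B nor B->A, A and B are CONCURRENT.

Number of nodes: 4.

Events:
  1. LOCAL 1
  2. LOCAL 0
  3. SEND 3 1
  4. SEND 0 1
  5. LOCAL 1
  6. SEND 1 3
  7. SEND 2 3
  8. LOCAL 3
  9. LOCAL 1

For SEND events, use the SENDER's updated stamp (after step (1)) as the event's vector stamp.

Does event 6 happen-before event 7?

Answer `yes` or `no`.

Initial: VV[0]=[0, 0, 0, 0]
Initial: VV[1]=[0, 0, 0, 0]
Initial: VV[2]=[0, 0, 0, 0]
Initial: VV[3]=[0, 0, 0, 0]
Event 1: LOCAL 1: VV[1][1]++ -> VV[1]=[0, 1, 0, 0]
Event 2: LOCAL 0: VV[0][0]++ -> VV[0]=[1, 0, 0, 0]
Event 3: SEND 3->1: VV[3][3]++ -> VV[3]=[0, 0, 0, 1], msg_vec=[0, 0, 0, 1]; VV[1]=max(VV[1],msg_vec) then VV[1][1]++ -> VV[1]=[0, 2, 0, 1]
Event 4: SEND 0->1: VV[0][0]++ -> VV[0]=[2, 0, 0, 0], msg_vec=[2, 0, 0, 0]; VV[1]=max(VV[1],msg_vec) then VV[1][1]++ -> VV[1]=[2, 3, 0, 1]
Event 5: LOCAL 1: VV[1][1]++ -> VV[1]=[2, 4, 0, 1]
Event 6: SEND 1->3: VV[1][1]++ -> VV[1]=[2, 5, 0, 1], msg_vec=[2, 5, 0, 1]; VV[3]=max(VV[3],msg_vec) then VV[3][3]++ -> VV[3]=[2, 5, 0, 2]
Event 7: SEND 2->3: VV[2][2]++ -> VV[2]=[0, 0, 1, 0], msg_vec=[0, 0, 1, 0]; VV[3]=max(VV[3],msg_vec) then VV[3][3]++ -> VV[3]=[2, 5, 1, 3]
Event 8: LOCAL 3: VV[3][3]++ -> VV[3]=[2, 5, 1, 4]
Event 9: LOCAL 1: VV[1][1]++ -> VV[1]=[2, 6, 0, 1]
Event 6 stamp: [2, 5, 0, 1]
Event 7 stamp: [0, 0, 1, 0]
[2, 5, 0, 1] <= [0, 0, 1, 0]? False. Equal? False. Happens-before: False

Answer: no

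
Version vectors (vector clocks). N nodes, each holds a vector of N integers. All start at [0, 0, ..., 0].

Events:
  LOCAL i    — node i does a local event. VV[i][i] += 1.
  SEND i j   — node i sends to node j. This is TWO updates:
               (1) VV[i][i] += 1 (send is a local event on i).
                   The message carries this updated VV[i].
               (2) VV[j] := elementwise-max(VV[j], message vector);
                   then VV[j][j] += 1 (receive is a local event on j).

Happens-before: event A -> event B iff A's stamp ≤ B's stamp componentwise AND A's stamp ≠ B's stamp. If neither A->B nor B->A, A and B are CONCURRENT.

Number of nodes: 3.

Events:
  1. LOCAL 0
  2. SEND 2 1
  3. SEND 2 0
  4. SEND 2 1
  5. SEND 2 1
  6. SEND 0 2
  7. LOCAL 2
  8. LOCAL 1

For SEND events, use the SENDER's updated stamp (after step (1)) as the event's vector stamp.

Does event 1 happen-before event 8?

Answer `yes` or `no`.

Answer: no

Derivation:
Initial: VV[0]=[0, 0, 0]
Initial: VV[1]=[0, 0, 0]
Initial: VV[2]=[0, 0, 0]
Event 1: LOCAL 0: VV[0][0]++ -> VV[0]=[1, 0, 0]
Event 2: SEND 2->1: VV[2][2]++ -> VV[2]=[0, 0, 1], msg_vec=[0, 0, 1]; VV[1]=max(VV[1],msg_vec) then VV[1][1]++ -> VV[1]=[0, 1, 1]
Event 3: SEND 2->0: VV[2][2]++ -> VV[2]=[0, 0, 2], msg_vec=[0, 0, 2]; VV[0]=max(VV[0],msg_vec) then VV[0][0]++ -> VV[0]=[2, 0, 2]
Event 4: SEND 2->1: VV[2][2]++ -> VV[2]=[0, 0, 3], msg_vec=[0, 0, 3]; VV[1]=max(VV[1],msg_vec) then VV[1][1]++ -> VV[1]=[0, 2, 3]
Event 5: SEND 2->1: VV[2][2]++ -> VV[2]=[0, 0, 4], msg_vec=[0, 0, 4]; VV[1]=max(VV[1],msg_vec) then VV[1][1]++ -> VV[1]=[0, 3, 4]
Event 6: SEND 0->2: VV[0][0]++ -> VV[0]=[3, 0, 2], msg_vec=[3, 0, 2]; VV[2]=max(VV[2],msg_vec) then VV[2][2]++ -> VV[2]=[3, 0, 5]
Event 7: LOCAL 2: VV[2][2]++ -> VV[2]=[3, 0, 6]
Event 8: LOCAL 1: VV[1][1]++ -> VV[1]=[0, 4, 4]
Event 1 stamp: [1, 0, 0]
Event 8 stamp: [0, 4, 4]
[1, 0, 0] <= [0, 4, 4]? False. Equal? False. Happens-before: False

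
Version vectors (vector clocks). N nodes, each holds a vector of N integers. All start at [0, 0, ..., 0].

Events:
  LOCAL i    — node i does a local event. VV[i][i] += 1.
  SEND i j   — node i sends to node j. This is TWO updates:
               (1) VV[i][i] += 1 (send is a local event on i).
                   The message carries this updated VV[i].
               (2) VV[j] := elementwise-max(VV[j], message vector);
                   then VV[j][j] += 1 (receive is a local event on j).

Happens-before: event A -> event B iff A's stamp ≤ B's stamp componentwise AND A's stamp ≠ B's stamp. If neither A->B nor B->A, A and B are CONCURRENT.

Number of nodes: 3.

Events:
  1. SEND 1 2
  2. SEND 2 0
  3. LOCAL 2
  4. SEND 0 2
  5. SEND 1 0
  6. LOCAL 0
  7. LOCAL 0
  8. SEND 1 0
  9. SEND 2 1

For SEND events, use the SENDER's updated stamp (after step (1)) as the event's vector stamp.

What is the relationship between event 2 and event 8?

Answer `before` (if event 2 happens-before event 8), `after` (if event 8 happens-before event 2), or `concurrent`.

Initial: VV[0]=[0, 0, 0]
Initial: VV[1]=[0, 0, 0]
Initial: VV[2]=[0, 0, 0]
Event 1: SEND 1->2: VV[1][1]++ -> VV[1]=[0, 1, 0], msg_vec=[0, 1, 0]; VV[2]=max(VV[2],msg_vec) then VV[2][2]++ -> VV[2]=[0, 1, 1]
Event 2: SEND 2->0: VV[2][2]++ -> VV[2]=[0, 1, 2], msg_vec=[0, 1, 2]; VV[0]=max(VV[0],msg_vec) then VV[0][0]++ -> VV[0]=[1, 1, 2]
Event 3: LOCAL 2: VV[2][2]++ -> VV[2]=[0, 1, 3]
Event 4: SEND 0->2: VV[0][0]++ -> VV[0]=[2, 1, 2], msg_vec=[2, 1, 2]; VV[2]=max(VV[2],msg_vec) then VV[2][2]++ -> VV[2]=[2, 1, 4]
Event 5: SEND 1->0: VV[1][1]++ -> VV[1]=[0, 2, 0], msg_vec=[0, 2, 0]; VV[0]=max(VV[0],msg_vec) then VV[0][0]++ -> VV[0]=[3, 2, 2]
Event 6: LOCAL 0: VV[0][0]++ -> VV[0]=[4, 2, 2]
Event 7: LOCAL 0: VV[0][0]++ -> VV[0]=[5, 2, 2]
Event 8: SEND 1->0: VV[1][1]++ -> VV[1]=[0, 3, 0], msg_vec=[0, 3, 0]; VV[0]=max(VV[0],msg_vec) then VV[0][0]++ -> VV[0]=[6, 3, 2]
Event 9: SEND 2->1: VV[2][2]++ -> VV[2]=[2, 1, 5], msg_vec=[2, 1, 5]; VV[1]=max(VV[1],msg_vec) then VV[1][1]++ -> VV[1]=[2, 4, 5]
Event 2 stamp: [0, 1, 2]
Event 8 stamp: [0, 3, 0]
[0, 1, 2] <= [0, 3, 0]? False
[0, 3, 0] <= [0, 1, 2]? False
Relation: concurrent

Answer: concurrent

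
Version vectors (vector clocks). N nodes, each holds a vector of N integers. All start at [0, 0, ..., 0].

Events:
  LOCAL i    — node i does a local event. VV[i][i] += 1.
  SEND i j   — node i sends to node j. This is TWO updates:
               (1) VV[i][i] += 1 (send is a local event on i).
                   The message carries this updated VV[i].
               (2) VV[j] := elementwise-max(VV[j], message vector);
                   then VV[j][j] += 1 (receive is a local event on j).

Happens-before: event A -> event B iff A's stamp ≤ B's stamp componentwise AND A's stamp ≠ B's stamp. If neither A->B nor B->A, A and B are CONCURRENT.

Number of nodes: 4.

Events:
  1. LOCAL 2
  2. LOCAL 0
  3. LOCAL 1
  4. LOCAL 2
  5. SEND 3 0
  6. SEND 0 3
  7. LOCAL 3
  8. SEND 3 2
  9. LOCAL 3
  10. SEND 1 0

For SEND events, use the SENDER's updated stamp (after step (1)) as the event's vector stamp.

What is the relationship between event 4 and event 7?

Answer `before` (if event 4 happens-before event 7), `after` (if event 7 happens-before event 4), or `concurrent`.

Initial: VV[0]=[0, 0, 0, 0]
Initial: VV[1]=[0, 0, 0, 0]
Initial: VV[2]=[0, 0, 0, 0]
Initial: VV[3]=[0, 0, 0, 0]
Event 1: LOCAL 2: VV[2][2]++ -> VV[2]=[0, 0, 1, 0]
Event 2: LOCAL 0: VV[0][0]++ -> VV[0]=[1, 0, 0, 0]
Event 3: LOCAL 1: VV[1][1]++ -> VV[1]=[0, 1, 0, 0]
Event 4: LOCAL 2: VV[2][2]++ -> VV[2]=[0, 0, 2, 0]
Event 5: SEND 3->0: VV[3][3]++ -> VV[3]=[0, 0, 0, 1], msg_vec=[0, 0, 0, 1]; VV[0]=max(VV[0],msg_vec) then VV[0][0]++ -> VV[0]=[2, 0, 0, 1]
Event 6: SEND 0->3: VV[0][0]++ -> VV[0]=[3, 0, 0, 1], msg_vec=[3, 0, 0, 1]; VV[3]=max(VV[3],msg_vec) then VV[3][3]++ -> VV[3]=[3, 0, 0, 2]
Event 7: LOCAL 3: VV[3][3]++ -> VV[3]=[3, 0, 0, 3]
Event 8: SEND 3->2: VV[3][3]++ -> VV[3]=[3, 0, 0, 4], msg_vec=[3, 0, 0, 4]; VV[2]=max(VV[2],msg_vec) then VV[2][2]++ -> VV[2]=[3, 0, 3, 4]
Event 9: LOCAL 3: VV[3][3]++ -> VV[3]=[3, 0, 0, 5]
Event 10: SEND 1->0: VV[1][1]++ -> VV[1]=[0, 2, 0, 0], msg_vec=[0, 2, 0, 0]; VV[0]=max(VV[0],msg_vec) then VV[0][0]++ -> VV[0]=[4, 2, 0, 1]
Event 4 stamp: [0, 0, 2, 0]
Event 7 stamp: [3, 0, 0, 3]
[0, 0, 2, 0] <= [3, 0, 0, 3]? False
[3, 0, 0, 3] <= [0, 0, 2, 0]? False
Relation: concurrent

Answer: concurrent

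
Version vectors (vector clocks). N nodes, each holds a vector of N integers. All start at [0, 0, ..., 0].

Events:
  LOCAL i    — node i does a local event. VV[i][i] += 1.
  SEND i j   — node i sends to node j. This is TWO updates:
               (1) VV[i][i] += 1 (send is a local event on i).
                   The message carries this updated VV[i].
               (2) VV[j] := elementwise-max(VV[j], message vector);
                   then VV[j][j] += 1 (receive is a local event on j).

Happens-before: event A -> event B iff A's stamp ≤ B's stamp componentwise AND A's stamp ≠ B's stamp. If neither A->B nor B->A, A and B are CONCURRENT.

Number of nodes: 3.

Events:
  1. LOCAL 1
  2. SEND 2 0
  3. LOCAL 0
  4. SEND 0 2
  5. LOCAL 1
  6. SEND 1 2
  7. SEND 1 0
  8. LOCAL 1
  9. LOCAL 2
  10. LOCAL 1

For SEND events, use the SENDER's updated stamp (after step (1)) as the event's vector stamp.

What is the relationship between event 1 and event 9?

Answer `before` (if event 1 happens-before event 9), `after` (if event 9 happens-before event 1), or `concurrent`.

Answer: before

Derivation:
Initial: VV[0]=[0, 0, 0]
Initial: VV[1]=[0, 0, 0]
Initial: VV[2]=[0, 0, 0]
Event 1: LOCAL 1: VV[1][1]++ -> VV[1]=[0, 1, 0]
Event 2: SEND 2->0: VV[2][2]++ -> VV[2]=[0, 0, 1], msg_vec=[0, 0, 1]; VV[0]=max(VV[0],msg_vec) then VV[0][0]++ -> VV[0]=[1, 0, 1]
Event 3: LOCAL 0: VV[0][0]++ -> VV[0]=[2, 0, 1]
Event 4: SEND 0->2: VV[0][0]++ -> VV[0]=[3, 0, 1], msg_vec=[3, 0, 1]; VV[2]=max(VV[2],msg_vec) then VV[2][2]++ -> VV[2]=[3, 0, 2]
Event 5: LOCAL 1: VV[1][1]++ -> VV[1]=[0, 2, 0]
Event 6: SEND 1->2: VV[1][1]++ -> VV[1]=[0, 3, 0], msg_vec=[0, 3, 0]; VV[2]=max(VV[2],msg_vec) then VV[2][2]++ -> VV[2]=[3, 3, 3]
Event 7: SEND 1->0: VV[1][1]++ -> VV[1]=[0, 4, 0], msg_vec=[0, 4, 0]; VV[0]=max(VV[0],msg_vec) then VV[0][0]++ -> VV[0]=[4, 4, 1]
Event 8: LOCAL 1: VV[1][1]++ -> VV[1]=[0, 5, 0]
Event 9: LOCAL 2: VV[2][2]++ -> VV[2]=[3, 3, 4]
Event 10: LOCAL 1: VV[1][1]++ -> VV[1]=[0, 6, 0]
Event 1 stamp: [0, 1, 0]
Event 9 stamp: [3, 3, 4]
[0, 1, 0] <= [3, 3, 4]? True
[3, 3, 4] <= [0, 1, 0]? False
Relation: before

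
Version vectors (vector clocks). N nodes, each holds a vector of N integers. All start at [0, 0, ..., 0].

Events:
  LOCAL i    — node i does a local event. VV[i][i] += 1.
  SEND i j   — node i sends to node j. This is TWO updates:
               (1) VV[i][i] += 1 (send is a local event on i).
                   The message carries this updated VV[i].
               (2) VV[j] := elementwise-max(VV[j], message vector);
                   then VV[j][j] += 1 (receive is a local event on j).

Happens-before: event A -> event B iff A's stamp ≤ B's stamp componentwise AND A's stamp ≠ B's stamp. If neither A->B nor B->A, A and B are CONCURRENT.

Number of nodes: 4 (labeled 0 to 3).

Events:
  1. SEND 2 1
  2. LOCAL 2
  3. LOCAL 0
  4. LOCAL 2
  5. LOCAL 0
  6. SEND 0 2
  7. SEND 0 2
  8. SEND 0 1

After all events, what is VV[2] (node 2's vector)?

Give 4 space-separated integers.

Answer: 4 0 5 0

Derivation:
Initial: VV[0]=[0, 0, 0, 0]
Initial: VV[1]=[0, 0, 0, 0]
Initial: VV[2]=[0, 0, 0, 0]
Initial: VV[3]=[0, 0, 0, 0]
Event 1: SEND 2->1: VV[2][2]++ -> VV[2]=[0, 0, 1, 0], msg_vec=[0, 0, 1, 0]; VV[1]=max(VV[1],msg_vec) then VV[1][1]++ -> VV[1]=[0, 1, 1, 0]
Event 2: LOCAL 2: VV[2][2]++ -> VV[2]=[0, 0, 2, 0]
Event 3: LOCAL 0: VV[0][0]++ -> VV[0]=[1, 0, 0, 0]
Event 4: LOCAL 2: VV[2][2]++ -> VV[2]=[0, 0, 3, 0]
Event 5: LOCAL 0: VV[0][0]++ -> VV[0]=[2, 0, 0, 0]
Event 6: SEND 0->2: VV[0][0]++ -> VV[0]=[3, 0, 0, 0], msg_vec=[3, 0, 0, 0]; VV[2]=max(VV[2],msg_vec) then VV[2][2]++ -> VV[2]=[3, 0, 4, 0]
Event 7: SEND 0->2: VV[0][0]++ -> VV[0]=[4, 0, 0, 0], msg_vec=[4, 0, 0, 0]; VV[2]=max(VV[2],msg_vec) then VV[2][2]++ -> VV[2]=[4, 0, 5, 0]
Event 8: SEND 0->1: VV[0][0]++ -> VV[0]=[5, 0, 0, 0], msg_vec=[5, 0, 0, 0]; VV[1]=max(VV[1],msg_vec) then VV[1][1]++ -> VV[1]=[5, 2, 1, 0]
Final vectors: VV[0]=[5, 0, 0, 0]; VV[1]=[5, 2, 1, 0]; VV[2]=[4, 0, 5, 0]; VV[3]=[0, 0, 0, 0]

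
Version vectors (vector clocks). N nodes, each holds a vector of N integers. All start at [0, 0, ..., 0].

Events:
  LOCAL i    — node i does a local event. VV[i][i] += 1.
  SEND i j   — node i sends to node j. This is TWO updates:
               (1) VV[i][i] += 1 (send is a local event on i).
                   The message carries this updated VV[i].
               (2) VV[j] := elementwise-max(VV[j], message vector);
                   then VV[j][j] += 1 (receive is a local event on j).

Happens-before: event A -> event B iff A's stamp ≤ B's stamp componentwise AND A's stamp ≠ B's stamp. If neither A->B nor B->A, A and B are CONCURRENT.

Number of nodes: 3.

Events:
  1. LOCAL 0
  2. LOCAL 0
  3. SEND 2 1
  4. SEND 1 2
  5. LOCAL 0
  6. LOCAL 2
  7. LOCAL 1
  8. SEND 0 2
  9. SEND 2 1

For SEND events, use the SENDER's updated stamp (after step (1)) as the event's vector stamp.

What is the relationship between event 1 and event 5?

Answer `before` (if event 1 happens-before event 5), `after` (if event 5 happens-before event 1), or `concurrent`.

Answer: before

Derivation:
Initial: VV[0]=[0, 0, 0]
Initial: VV[1]=[0, 0, 0]
Initial: VV[2]=[0, 0, 0]
Event 1: LOCAL 0: VV[0][0]++ -> VV[0]=[1, 0, 0]
Event 2: LOCAL 0: VV[0][0]++ -> VV[0]=[2, 0, 0]
Event 3: SEND 2->1: VV[2][2]++ -> VV[2]=[0, 0, 1], msg_vec=[0, 0, 1]; VV[1]=max(VV[1],msg_vec) then VV[1][1]++ -> VV[1]=[0, 1, 1]
Event 4: SEND 1->2: VV[1][1]++ -> VV[1]=[0, 2, 1], msg_vec=[0, 2, 1]; VV[2]=max(VV[2],msg_vec) then VV[2][2]++ -> VV[2]=[0, 2, 2]
Event 5: LOCAL 0: VV[0][0]++ -> VV[0]=[3, 0, 0]
Event 6: LOCAL 2: VV[2][2]++ -> VV[2]=[0, 2, 3]
Event 7: LOCAL 1: VV[1][1]++ -> VV[1]=[0, 3, 1]
Event 8: SEND 0->2: VV[0][0]++ -> VV[0]=[4, 0, 0], msg_vec=[4, 0, 0]; VV[2]=max(VV[2],msg_vec) then VV[2][2]++ -> VV[2]=[4, 2, 4]
Event 9: SEND 2->1: VV[2][2]++ -> VV[2]=[4, 2, 5], msg_vec=[4, 2, 5]; VV[1]=max(VV[1],msg_vec) then VV[1][1]++ -> VV[1]=[4, 4, 5]
Event 1 stamp: [1, 0, 0]
Event 5 stamp: [3, 0, 0]
[1, 0, 0] <= [3, 0, 0]? True
[3, 0, 0] <= [1, 0, 0]? False
Relation: before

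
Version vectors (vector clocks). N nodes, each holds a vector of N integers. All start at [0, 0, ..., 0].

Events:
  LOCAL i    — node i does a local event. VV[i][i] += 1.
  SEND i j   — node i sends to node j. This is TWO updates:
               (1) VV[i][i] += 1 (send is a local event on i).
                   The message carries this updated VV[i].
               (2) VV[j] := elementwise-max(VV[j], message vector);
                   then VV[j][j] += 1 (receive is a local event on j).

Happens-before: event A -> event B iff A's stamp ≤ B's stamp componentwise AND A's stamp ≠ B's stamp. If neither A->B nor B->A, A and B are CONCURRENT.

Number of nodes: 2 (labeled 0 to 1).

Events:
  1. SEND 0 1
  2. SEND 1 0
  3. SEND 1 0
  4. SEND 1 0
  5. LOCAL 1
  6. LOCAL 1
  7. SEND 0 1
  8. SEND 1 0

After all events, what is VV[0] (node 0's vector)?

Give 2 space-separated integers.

Answer: 6 8

Derivation:
Initial: VV[0]=[0, 0]
Initial: VV[1]=[0, 0]
Event 1: SEND 0->1: VV[0][0]++ -> VV[0]=[1, 0], msg_vec=[1, 0]; VV[1]=max(VV[1],msg_vec) then VV[1][1]++ -> VV[1]=[1, 1]
Event 2: SEND 1->0: VV[1][1]++ -> VV[1]=[1, 2], msg_vec=[1, 2]; VV[0]=max(VV[0],msg_vec) then VV[0][0]++ -> VV[0]=[2, 2]
Event 3: SEND 1->0: VV[1][1]++ -> VV[1]=[1, 3], msg_vec=[1, 3]; VV[0]=max(VV[0],msg_vec) then VV[0][0]++ -> VV[0]=[3, 3]
Event 4: SEND 1->0: VV[1][1]++ -> VV[1]=[1, 4], msg_vec=[1, 4]; VV[0]=max(VV[0],msg_vec) then VV[0][0]++ -> VV[0]=[4, 4]
Event 5: LOCAL 1: VV[1][1]++ -> VV[1]=[1, 5]
Event 6: LOCAL 1: VV[1][1]++ -> VV[1]=[1, 6]
Event 7: SEND 0->1: VV[0][0]++ -> VV[0]=[5, 4], msg_vec=[5, 4]; VV[1]=max(VV[1],msg_vec) then VV[1][1]++ -> VV[1]=[5, 7]
Event 8: SEND 1->0: VV[1][1]++ -> VV[1]=[5, 8], msg_vec=[5, 8]; VV[0]=max(VV[0],msg_vec) then VV[0][0]++ -> VV[0]=[6, 8]
Final vectors: VV[0]=[6, 8]; VV[1]=[5, 8]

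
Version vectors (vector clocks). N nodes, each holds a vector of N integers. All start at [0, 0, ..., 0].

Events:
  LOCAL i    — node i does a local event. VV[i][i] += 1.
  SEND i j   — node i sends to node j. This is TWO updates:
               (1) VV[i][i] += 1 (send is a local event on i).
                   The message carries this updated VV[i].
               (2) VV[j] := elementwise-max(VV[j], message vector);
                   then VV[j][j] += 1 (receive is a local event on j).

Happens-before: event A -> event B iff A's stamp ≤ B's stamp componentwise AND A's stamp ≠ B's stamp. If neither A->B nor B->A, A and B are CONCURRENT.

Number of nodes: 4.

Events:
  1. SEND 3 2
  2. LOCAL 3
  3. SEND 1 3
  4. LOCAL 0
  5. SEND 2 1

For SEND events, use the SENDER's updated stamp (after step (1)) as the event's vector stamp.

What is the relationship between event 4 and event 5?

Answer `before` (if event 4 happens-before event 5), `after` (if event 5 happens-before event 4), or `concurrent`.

Answer: concurrent

Derivation:
Initial: VV[0]=[0, 0, 0, 0]
Initial: VV[1]=[0, 0, 0, 0]
Initial: VV[2]=[0, 0, 0, 0]
Initial: VV[3]=[0, 0, 0, 0]
Event 1: SEND 3->2: VV[3][3]++ -> VV[3]=[0, 0, 0, 1], msg_vec=[0, 0, 0, 1]; VV[2]=max(VV[2],msg_vec) then VV[2][2]++ -> VV[2]=[0, 0, 1, 1]
Event 2: LOCAL 3: VV[3][3]++ -> VV[3]=[0, 0, 0, 2]
Event 3: SEND 1->3: VV[1][1]++ -> VV[1]=[0, 1, 0, 0], msg_vec=[0, 1, 0, 0]; VV[3]=max(VV[3],msg_vec) then VV[3][3]++ -> VV[3]=[0, 1, 0, 3]
Event 4: LOCAL 0: VV[0][0]++ -> VV[0]=[1, 0, 0, 0]
Event 5: SEND 2->1: VV[2][2]++ -> VV[2]=[0, 0, 2, 1], msg_vec=[0, 0, 2, 1]; VV[1]=max(VV[1],msg_vec) then VV[1][1]++ -> VV[1]=[0, 2, 2, 1]
Event 4 stamp: [1, 0, 0, 0]
Event 5 stamp: [0, 0, 2, 1]
[1, 0, 0, 0] <= [0, 0, 2, 1]? False
[0, 0, 2, 1] <= [1, 0, 0, 0]? False
Relation: concurrent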